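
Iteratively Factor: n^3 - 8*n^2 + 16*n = (n - 4)*(n^2 - 4*n) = (n - 4)^2*(n)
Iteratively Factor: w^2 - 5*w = (w)*(w - 5)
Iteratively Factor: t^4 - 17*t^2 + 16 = (t + 4)*(t^3 - 4*t^2 - t + 4) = (t + 1)*(t + 4)*(t^2 - 5*t + 4) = (t - 1)*(t + 1)*(t + 4)*(t - 4)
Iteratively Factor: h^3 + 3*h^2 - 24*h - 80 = (h + 4)*(h^2 - h - 20) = (h - 5)*(h + 4)*(h + 4)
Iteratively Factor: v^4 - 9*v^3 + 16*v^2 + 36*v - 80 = (v - 4)*(v^3 - 5*v^2 - 4*v + 20) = (v - 4)*(v - 2)*(v^2 - 3*v - 10) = (v - 4)*(v - 2)*(v + 2)*(v - 5)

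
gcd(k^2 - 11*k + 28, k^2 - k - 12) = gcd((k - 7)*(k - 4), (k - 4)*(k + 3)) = k - 4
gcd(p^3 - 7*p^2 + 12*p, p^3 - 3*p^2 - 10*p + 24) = p - 4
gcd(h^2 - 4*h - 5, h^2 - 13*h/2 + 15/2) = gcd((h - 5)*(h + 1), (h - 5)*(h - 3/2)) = h - 5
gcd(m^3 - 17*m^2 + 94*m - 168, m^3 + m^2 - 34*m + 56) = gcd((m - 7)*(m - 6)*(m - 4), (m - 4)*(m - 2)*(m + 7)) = m - 4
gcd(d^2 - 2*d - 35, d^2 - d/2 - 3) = 1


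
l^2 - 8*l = l*(l - 8)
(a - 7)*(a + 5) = a^2 - 2*a - 35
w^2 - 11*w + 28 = (w - 7)*(w - 4)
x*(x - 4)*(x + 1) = x^3 - 3*x^2 - 4*x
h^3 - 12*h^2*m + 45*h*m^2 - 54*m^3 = (h - 6*m)*(h - 3*m)^2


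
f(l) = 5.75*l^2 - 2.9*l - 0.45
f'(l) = 11.5*l - 2.9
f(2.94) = 40.72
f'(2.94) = 30.91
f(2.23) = 21.68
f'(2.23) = 22.74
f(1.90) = 14.80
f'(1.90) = 18.95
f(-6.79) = 284.34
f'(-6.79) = -80.98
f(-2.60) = 45.96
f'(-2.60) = -32.80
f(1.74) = 11.91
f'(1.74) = 17.11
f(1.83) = 13.50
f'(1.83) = 18.14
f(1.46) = 7.57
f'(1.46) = 13.89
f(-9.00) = 491.40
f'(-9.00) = -106.40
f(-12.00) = 862.35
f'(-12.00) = -140.90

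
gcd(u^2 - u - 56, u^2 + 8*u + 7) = u + 7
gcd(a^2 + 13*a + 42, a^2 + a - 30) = a + 6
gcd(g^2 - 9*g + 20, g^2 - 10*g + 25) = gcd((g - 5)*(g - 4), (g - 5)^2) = g - 5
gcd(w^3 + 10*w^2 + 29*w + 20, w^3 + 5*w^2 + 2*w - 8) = w + 4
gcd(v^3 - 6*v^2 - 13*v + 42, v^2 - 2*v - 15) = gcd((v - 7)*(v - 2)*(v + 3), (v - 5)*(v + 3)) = v + 3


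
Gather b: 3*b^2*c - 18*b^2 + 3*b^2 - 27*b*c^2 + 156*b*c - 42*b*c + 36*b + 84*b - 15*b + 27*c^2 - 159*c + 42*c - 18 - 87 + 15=b^2*(3*c - 15) + b*(-27*c^2 + 114*c + 105) + 27*c^2 - 117*c - 90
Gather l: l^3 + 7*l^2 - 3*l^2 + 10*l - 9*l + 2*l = l^3 + 4*l^2 + 3*l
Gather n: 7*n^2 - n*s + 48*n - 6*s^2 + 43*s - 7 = 7*n^2 + n*(48 - s) - 6*s^2 + 43*s - 7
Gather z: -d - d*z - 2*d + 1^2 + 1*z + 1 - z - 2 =-d*z - 3*d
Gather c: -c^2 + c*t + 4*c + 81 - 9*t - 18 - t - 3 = -c^2 + c*(t + 4) - 10*t + 60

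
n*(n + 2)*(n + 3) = n^3 + 5*n^2 + 6*n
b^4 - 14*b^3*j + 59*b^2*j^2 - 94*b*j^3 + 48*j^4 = (b - 8*j)*(b - 3*j)*(b - 2*j)*(b - j)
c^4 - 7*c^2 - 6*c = c*(c - 3)*(c + 1)*(c + 2)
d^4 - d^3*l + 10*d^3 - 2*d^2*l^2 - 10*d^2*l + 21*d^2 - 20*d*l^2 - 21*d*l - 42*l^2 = (d + 3)*(d + 7)*(d - 2*l)*(d + l)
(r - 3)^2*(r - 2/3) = r^3 - 20*r^2/3 + 13*r - 6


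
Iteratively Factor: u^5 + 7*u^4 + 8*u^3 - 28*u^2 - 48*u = (u + 3)*(u^4 + 4*u^3 - 4*u^2 - 16*u) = (u + 3)*(u + 4)*(u^3 - 4*u) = u*(u + 3)*(u + 4)*(u^2 - 4) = u*(u - 2)*(u + 3)*(u + 4)*(u + 2)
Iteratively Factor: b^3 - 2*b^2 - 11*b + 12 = (b - 4)*(b^2 + 2*b - 3) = (b - 4)*(b - 1)*(b + 3)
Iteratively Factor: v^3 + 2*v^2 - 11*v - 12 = (v + 4)*(v^2 - 2*v - 3) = (v + 1)*(v + 4)*(v - 3)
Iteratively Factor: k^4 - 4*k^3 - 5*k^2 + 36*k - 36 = (k + 3)*(k^3 - 7*k^2 + 16*k - 12) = (k - 3)*(k + 3)*(k^2 - 4*k + 4) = (k - 3)*(k - 2)*(k + 3)*(k - 2)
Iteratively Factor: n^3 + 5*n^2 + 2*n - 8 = (n - 1)*(n^2 + 6*n + 8) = (n - 1)*(n + 2)*(n + 4)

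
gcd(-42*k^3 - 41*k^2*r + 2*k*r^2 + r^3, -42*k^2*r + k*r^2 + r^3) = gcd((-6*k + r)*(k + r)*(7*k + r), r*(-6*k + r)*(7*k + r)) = -42*k^2 + k*r + r^2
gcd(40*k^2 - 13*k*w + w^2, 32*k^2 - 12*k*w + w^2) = -8*k + w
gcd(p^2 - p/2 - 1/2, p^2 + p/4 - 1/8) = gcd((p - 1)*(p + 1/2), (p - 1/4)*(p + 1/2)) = p + 1/2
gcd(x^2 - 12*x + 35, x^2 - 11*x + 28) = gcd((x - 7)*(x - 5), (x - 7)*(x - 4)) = x - 7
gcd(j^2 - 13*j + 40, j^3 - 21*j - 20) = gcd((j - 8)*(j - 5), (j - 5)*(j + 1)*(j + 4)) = j - 5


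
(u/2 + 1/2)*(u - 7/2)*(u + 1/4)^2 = u^4/2 - u^3 - 75*u^2/32 - 61*u/64 - 7/64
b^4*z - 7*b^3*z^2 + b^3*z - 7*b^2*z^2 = b^2*(b - 7*z)*(b*z + z)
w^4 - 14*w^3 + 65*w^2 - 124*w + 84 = (w - 7)*(w - 3)*(w - 2)^2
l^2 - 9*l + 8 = (l - 8)*(l - 1)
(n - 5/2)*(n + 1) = n^2 - 3*n/2 - 5/2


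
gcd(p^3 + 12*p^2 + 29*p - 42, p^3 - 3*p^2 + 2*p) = p - 1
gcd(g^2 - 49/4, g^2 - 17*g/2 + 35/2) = g - 7/2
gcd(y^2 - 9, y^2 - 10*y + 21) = y - 3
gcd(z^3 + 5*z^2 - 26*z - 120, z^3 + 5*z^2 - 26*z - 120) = z^3 + 5*z^2 - 26*z - 120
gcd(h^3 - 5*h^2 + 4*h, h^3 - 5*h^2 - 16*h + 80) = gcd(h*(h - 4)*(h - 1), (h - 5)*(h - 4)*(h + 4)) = h - 4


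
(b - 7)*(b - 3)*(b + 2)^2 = b^4 - 6*b^3 - 15*b^2 + 44*b + 84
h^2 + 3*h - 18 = (h - 3)*(h + 6)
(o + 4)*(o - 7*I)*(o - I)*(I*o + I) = I*o^4 + 8*o^3 + 5*I*o^3 + 40*o^2 - 3*I*o^2 + 32*o - 35*I*o - 28*I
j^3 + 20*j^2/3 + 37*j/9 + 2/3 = (j + 1/3)^2*(j + 6)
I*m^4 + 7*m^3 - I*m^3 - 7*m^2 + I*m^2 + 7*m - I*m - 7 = (m - 7*I)*(m - I)*(m + I)*(I*m - I)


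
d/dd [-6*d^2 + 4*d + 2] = 4 - 12*d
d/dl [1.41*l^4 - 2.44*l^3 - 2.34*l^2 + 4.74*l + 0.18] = 5.64*l^3 - 7.32*l^2 - 4.68*l + 4.74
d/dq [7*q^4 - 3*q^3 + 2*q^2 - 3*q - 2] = 28*q^3 - 9*q^2 + 4*q - 3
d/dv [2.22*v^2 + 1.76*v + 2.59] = 4.44*v + 1.76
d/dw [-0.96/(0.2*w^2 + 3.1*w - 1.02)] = (0.384*w + 2.976)/(0.2*w^2 + 3.1*w - 1.02)^2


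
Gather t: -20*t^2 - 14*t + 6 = -20*t^2 - 14*t + 6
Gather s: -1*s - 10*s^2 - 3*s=-10*s^2 - 4*s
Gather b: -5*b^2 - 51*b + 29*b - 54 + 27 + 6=-5*b^2 - 22*b - 21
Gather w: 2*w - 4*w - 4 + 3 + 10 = 9 - 2*w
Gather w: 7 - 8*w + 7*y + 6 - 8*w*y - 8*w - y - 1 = w*(-8*y - 16) + 6*y + 12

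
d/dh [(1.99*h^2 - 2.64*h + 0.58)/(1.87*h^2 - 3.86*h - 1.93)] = (-2.7446*h^2 - 9.8506*h + 7.334)/(3.4969*h^4 - 14.4364*h^3 + 7.6814*h^2 + 14.8996*h + 3.7249)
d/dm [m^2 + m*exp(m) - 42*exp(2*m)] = m*exp(m) + 2*m - 84*exp(2*m) + exp(m)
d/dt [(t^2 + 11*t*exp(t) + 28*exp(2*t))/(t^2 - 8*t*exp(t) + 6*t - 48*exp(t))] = (2*(t^2 + 11*t*exp(t) + 28*exp(2*t))*(4*t*exp(t) - t + 28*exp(t) - 3) + (t^2 - 8*t*exp(t) + 6*t - 48*exp(t))*(11*t*exp(t) + 2*t + 56*exp(2*t) + 11*exp(t)))/(t^2 - 8*t*exp(t) + 6*t - 48*exp(t))^2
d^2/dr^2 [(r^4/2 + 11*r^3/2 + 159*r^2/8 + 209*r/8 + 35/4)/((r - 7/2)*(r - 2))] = (8*r^6 - 132*r^5 + 894*r^4 + 1749*r^3 - 14070*r^2 + 1848*r + 34930)/(8*r^6 - 132*r^5 + 894*r^4 - 3179*r^3 + 6258*r^2 - 6468*r + 2744)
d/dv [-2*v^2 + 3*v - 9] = 3 - 4*v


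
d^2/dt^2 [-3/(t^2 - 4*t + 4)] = -18/(t^4 - 8*t^3 + 24*t^2 - 32*t + 16)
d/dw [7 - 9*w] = -9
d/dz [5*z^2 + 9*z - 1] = 10*z + 9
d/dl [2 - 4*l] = -4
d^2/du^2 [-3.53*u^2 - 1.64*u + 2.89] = -7.06000000000000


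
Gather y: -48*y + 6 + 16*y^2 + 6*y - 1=16*y^2 - 42*y + 5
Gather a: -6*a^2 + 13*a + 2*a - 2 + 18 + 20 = -6*a^2 + 15*a + 36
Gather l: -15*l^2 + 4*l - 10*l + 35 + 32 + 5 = -15*l^2 - 6*l + 72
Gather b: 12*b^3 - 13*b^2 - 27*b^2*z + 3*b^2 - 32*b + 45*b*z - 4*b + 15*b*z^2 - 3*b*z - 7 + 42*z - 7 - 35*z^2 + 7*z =12*b^3 + b^2*(-27*z - 10) + b*(15*z^2 + 42*z - 36) - 35*z^2 + 49*z - 14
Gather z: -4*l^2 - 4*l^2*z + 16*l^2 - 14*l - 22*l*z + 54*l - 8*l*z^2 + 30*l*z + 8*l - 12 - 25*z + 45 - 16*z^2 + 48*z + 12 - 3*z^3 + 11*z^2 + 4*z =12*l^2 + 48*l - 3*z^3 + z^2*(-8*l - 5) + z*(-4*l^2 + 8*l + 27) + 45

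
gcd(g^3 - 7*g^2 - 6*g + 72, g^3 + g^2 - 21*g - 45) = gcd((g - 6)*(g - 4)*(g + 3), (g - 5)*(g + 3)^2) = g + 3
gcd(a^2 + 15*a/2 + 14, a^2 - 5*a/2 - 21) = a + 7/2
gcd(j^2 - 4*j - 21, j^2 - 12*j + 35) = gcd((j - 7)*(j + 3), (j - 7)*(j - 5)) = j - 7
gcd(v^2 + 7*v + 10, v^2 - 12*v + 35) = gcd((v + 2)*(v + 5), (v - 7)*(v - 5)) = 1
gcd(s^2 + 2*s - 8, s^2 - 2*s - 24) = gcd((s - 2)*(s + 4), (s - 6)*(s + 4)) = s + 4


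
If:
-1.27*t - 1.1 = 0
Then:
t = -0.87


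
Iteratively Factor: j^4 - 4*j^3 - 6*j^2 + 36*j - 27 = (j - 1)*(j^3 - 3*j^2 - 9*j + 27) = (j - 1)*(j + 3)*(j^2 - 6*j + 9) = (j - 3)*(j - 1)*(j + 3)*(j - 3)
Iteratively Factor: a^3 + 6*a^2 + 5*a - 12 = (a + 4)*(a^2 + 2*a - 3) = (a - 1)*(a + 4)*(a + 3)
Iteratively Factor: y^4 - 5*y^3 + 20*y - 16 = (y + 2)*(y^3 - 7*y^2 + 14*y - 8) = (y - 2)*(y + 2)*(y^2 - 5*y + 4) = (y - 4)*(y - 2)*(y + 2)*(y - 1)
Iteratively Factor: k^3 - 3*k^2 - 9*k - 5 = (k + 1)*(k^2 - 4*k - 5) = (k + 1)^2*(k - 5)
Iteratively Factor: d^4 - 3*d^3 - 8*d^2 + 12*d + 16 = (d - 4)*(d^3 + d^2 - 4*d - 4) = (d - 4)*(d - 2)*(d^2 + 3*d + 2) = (d - 4)*(d - 2)*(d + 1)*(d + 2)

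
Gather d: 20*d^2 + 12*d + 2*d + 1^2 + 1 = 20*d^2 + 14*d + 2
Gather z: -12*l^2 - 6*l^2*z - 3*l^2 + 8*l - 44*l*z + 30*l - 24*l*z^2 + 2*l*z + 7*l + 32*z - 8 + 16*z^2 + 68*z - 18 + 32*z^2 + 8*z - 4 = -15*l^2 + 45*l + z^2*(48 - 24*l) + z*(-6*l^2 - 42*l + 108) - 30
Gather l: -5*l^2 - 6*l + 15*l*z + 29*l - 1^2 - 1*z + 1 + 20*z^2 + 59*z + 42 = -5*l^2 + l*(15*z + 23) + 20*z^2 + 58*z + 42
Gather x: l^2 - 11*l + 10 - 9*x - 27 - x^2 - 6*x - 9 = l^2 - 11*l - x^2 - 15*x - 26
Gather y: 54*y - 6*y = 48*y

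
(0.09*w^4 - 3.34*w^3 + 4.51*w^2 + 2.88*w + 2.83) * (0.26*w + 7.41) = 0.0234*w^5 - 0.2015*w^4 - 23.5768*w^3 + 34.1679*w^2 + 22.0766*w + 20.9703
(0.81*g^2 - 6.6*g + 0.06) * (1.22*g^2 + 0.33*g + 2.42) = 0.9882*g^4 - 7.7847*g^3 - 0.1446*g^2 - 15.9522*g + 0.1452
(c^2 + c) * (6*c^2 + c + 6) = 6*c^4 + 7*c^3 + 7*c^2 + 6*c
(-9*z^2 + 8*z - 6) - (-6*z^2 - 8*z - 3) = -3*z^2 + 16*z - 3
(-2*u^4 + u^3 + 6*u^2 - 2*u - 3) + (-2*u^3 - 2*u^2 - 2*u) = -2*u^4 - u^3 + 4*u^2 - 4*u - 3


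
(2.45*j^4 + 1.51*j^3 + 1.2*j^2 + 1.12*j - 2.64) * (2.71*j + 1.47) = 6.6395*j^5 + 7.6936*j^4 + 5.4717*j^3 + 4.7992*j^2 - 5.508*j - 3.8808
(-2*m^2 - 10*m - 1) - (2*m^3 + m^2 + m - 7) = -2*m^3 - 3*m^2 - 11*m + 6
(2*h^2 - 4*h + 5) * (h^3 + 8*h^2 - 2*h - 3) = 2*h^5 + 12*h^4 - 31*h^3 + 42*h^2 + 2*h - 15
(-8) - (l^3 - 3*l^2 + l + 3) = -l^3 + 3*l^2 - l - 11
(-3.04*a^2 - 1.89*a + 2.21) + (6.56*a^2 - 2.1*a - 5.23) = 3.52*a^2 - 3.99*a - 3.02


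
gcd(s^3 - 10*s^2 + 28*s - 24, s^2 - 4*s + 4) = s^2 - 4*s + 4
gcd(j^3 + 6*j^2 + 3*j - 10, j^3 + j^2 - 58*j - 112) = j + 2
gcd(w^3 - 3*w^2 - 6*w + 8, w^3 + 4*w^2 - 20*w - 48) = w^2 - 2*w - 8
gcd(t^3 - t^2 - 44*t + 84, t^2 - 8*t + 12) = t^2 - 8*t + 12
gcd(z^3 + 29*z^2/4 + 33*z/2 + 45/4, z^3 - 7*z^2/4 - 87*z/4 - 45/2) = z^2 + 17*z/4 + 15/4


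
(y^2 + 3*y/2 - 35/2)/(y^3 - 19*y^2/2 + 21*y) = (y + 5)/(y*(y - 6))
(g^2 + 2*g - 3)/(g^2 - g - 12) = (g - 1)/(g - 4)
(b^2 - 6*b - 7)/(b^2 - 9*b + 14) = (b + 1)/(b - 2)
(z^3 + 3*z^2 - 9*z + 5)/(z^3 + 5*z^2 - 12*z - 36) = (z^3 + 3*z^2 - 9*z + 5)/(z^3 + 5*z^2 - 12*z - 36)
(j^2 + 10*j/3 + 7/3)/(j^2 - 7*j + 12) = (3*j^2 + 10*j + 7)/(3*(j^2 - 7*j + 12))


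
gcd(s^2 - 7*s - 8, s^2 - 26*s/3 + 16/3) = s - 8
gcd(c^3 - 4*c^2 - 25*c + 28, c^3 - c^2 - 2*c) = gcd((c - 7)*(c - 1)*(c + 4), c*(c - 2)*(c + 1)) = 1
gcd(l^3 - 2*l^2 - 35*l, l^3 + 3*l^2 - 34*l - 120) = l + 5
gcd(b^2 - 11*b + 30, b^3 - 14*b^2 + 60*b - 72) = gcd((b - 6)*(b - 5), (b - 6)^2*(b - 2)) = b - 6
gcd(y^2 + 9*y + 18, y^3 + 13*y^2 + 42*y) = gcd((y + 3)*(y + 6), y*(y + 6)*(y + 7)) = y + 6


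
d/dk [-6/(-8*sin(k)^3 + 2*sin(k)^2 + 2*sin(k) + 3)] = 12*(-12*sin(k)^2 + 2*sin(k) + 1)*cos(k)/(-4*sin(k) + 2*sin(3*k) - cos(2*k) + 4)^2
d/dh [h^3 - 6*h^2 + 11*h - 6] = 3*h^2 - 12*h + 11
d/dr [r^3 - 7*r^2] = r*(3*r - 14)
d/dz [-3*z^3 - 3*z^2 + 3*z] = -9*z^2 - 6*z + 3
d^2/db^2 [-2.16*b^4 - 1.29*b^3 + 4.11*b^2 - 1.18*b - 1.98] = -25.92*b^2 - 7.74*b + 8.22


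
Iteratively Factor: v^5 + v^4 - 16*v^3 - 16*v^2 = (v)*(v^4 + v^3 - 16*v^2 - 16*v) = v*(v - 4)*(v^3 + 5*v^2 + 4*v) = v^2*(v - 4)*(v^2 + 5*v + 4) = v^2*(v - 4)*(v + 4)*(v + 1)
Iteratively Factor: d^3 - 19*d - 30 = (d - 5)*(d^2 + 5*d + 6) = (d - 5)*(d + 2)*(d + 3)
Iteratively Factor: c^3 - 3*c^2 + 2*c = (c - 1)*(c^2 - 2*c) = c*(c - 1)*(c - 2)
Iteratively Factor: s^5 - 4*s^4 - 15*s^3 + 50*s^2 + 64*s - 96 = (s + 3)*(s^4 - 7*s^3 + 6*s^2 + 32*s - 32) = (s - 4)*(s + 3)*(s^3 - 3*s^2 - 6*s + 8) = (s - 4)*(s - 1)*(s + 3)*(s^2 - 2*s - 8) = (s - 4)^2*(s - 1)*(s + 3)*(s + 2)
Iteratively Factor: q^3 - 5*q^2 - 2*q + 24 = (q - 4)*(q^2 - q - 6) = (q - 4)*(q - 3)*(q + 2)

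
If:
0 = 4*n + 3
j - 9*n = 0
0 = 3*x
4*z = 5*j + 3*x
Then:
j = -27/4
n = -3/4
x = 0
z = -135/16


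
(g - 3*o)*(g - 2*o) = g^2 - 5*g*o + 6*o^2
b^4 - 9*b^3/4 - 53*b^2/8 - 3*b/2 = b*(b - 4)*(b + 1/4)*(b + 3/2)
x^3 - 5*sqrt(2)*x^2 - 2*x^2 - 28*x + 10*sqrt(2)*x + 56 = (x - 2)*(x - 7*sqrt(2))*(x + 2*sqrt(2))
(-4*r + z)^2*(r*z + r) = 16*r^3*z + 16*r^3 - 8*r^2*z^2 - 8*r^2*z + r*z^3 + r*z^2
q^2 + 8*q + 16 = (q + 4)^2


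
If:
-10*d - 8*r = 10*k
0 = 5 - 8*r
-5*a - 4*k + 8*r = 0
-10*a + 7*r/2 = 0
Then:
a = 7/32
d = -189/128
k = 125/128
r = 5/8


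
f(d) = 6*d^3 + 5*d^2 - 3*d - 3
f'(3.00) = 189.00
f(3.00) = 195.00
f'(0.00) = -3.00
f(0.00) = -3.00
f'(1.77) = 71.09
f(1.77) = 40.63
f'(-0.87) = 1.92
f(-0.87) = -0.56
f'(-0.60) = -2.52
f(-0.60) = -0.70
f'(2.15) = 101.70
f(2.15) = 73.29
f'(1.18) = 33.86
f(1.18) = 10.28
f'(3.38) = 236.44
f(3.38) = 275.67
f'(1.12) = 30.78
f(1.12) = 8.34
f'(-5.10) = 414.18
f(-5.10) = -653.56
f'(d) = 18*d^2 + 10*d - 3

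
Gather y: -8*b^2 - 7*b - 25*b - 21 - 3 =-8*b^2 - 32*b - 24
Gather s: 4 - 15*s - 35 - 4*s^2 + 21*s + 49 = -4*s^2 + 6*s + 18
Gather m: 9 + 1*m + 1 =m + 10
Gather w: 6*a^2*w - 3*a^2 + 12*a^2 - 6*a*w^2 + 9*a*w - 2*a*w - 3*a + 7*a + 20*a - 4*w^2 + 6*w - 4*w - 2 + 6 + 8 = 9*a^2 + 24*a + w^2*(-6*a - 4) + w*(6*a^2 + 7*a + 2) + 12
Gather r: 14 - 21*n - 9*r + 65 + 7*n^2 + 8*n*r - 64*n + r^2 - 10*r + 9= 7*n^2 - 85*n + r^2 + r*(8*n - 19) + 88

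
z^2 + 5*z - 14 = (z - 2)*(z + 7)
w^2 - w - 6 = (w - 3)*(w + 2)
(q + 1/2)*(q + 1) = q^2 + 3*q/2 + 1/2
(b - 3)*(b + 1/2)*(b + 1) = b^3 - 3*b^2/2 - 4*b - 3/2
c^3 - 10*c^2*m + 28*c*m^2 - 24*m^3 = (c - 6*m)*(c - 2*m)^2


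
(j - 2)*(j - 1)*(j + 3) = j^3 - 7*j + 6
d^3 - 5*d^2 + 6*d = d*(d - 3)*(d - 2)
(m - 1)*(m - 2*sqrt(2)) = m^2 - 2*sqrt(2)*m - m + 2*sqrt(2)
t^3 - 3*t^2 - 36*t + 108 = (t - 6)*(t - 3)*(t + 6)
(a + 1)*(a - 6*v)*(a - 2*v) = a^3 - 8*a^2*v + a^2 + 12*a*v^2 - 8*a*v + 12*v^2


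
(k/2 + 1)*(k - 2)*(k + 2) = k^3/2 + k^2 - 2*k - 4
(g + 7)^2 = g^2 + 14*g + 49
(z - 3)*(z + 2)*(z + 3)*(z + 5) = z^4 + 7*z^3 + z^2 - 63*z - 90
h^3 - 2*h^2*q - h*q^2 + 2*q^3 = (h - 2*q)*(h - q)*(h + q)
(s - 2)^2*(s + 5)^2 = s^4 + 6*s^3 - 11*s^2 - 60*s + 100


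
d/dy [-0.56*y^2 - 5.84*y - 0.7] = -1.12*y - 5.84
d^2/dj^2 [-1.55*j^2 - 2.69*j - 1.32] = -3.10000000000000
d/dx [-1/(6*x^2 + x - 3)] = (12*x + 1)/(6*x^2 + x - 3)^2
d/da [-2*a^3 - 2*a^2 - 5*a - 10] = -6*a^2 - 4*a - 5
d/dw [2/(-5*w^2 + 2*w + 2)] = 4*(5*w - 1)/(-5*w^2 + 2*w + 2)^2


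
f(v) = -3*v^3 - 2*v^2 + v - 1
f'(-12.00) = -1247.00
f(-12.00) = 4883.00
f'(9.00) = -764.00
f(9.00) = -2341.00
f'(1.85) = -37.20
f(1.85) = -24.99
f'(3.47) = -121.25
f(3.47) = -146.96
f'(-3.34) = -86.04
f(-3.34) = 85.13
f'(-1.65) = -16.90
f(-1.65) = 5.38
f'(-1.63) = -16.39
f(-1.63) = 5.05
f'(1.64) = -29.77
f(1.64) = -17.97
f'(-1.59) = -15.39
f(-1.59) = 4.41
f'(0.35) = -1.50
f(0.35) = -1.02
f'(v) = -9*v^2 - 4*v + 1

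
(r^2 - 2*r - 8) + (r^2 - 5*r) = 2*r^2 - 7*r - 8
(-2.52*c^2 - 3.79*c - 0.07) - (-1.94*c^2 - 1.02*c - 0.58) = -0.58*c^2 - 2.77*c + 0.51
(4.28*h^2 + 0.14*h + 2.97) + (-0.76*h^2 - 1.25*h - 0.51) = 3.52*h^2 - 1.11*h + 2.46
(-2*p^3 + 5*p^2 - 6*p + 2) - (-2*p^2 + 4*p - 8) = -2*p^3 + 7*p^2 - 10*p + 10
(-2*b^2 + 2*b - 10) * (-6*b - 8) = 12*b^3 + 4*b^2 + 44*b + 80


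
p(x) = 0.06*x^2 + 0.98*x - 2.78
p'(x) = 0.12*x + 0.98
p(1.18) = -1.54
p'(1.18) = 1.12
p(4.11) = 2.26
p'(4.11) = 1.47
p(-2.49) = -4.85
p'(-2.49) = 0.68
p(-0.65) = -3.39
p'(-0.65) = 0.90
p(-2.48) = -4.84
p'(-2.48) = 0.68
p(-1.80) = -4.35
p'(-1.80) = 0.76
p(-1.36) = -4.00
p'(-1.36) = 0.82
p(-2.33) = -4.74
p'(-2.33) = 0.70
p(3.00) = 0.70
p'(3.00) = 1.34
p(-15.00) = -3.98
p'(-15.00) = -0.82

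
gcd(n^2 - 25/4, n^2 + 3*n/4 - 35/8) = n + 5/2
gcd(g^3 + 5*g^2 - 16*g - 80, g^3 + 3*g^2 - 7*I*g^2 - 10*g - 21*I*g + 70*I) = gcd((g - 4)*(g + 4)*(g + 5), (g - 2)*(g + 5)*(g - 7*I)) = g + 5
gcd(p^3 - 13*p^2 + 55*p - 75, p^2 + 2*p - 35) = p - 5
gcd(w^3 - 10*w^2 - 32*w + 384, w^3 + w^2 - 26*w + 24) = w + 6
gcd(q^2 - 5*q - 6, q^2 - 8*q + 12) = q - 6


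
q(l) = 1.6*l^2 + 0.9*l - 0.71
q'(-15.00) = -47.10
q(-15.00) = 345.79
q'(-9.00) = -27.90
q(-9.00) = 120.79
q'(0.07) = 1.12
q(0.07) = -0.64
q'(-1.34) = -3.39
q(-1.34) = 0.96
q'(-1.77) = -4.76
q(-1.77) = 2.71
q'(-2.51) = -7.13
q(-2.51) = 7.11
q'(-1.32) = -3.32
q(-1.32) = 0.89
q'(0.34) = 1.99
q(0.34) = -0.22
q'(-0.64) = -1.15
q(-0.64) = -0.63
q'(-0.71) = -1.37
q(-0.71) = -0.54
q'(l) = 3.2*l + 0.9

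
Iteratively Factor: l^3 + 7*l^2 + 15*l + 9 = (l + 3)*(l^2 + 4*l + 3) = (l + 1)*(l + 3)*(l + 3)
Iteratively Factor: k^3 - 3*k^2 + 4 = (k - 2)*(k^2 - k - 2) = (k - 2)*(k + 1)*(k - 2)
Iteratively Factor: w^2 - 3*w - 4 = (w - 4)*(w + 1)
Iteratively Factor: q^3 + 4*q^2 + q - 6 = (q + 2)*(q^2 + 2*q - 3) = (q + 2)*(q + 3)*(q - 1)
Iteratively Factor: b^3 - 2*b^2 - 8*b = (b - 4)*(b^2 + 2*b) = (b - 4)*(b + 2)*(b)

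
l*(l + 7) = l^2 + 7*l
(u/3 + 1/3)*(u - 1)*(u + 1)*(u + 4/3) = u^4/3 + 7*u^3/9 + u^2/9 - 7*u/9 - 4/9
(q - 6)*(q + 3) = q^2 - 3*q - 18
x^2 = x^2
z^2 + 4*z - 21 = (z - 3)*(z + 7)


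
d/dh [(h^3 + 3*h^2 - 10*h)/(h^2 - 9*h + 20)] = (h^4 - 18*h^3 + 43*h^2 + 120*h - 200)/(h^4 - 18*h^3 + 121*h^2 - 360*h + 400)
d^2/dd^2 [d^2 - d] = 2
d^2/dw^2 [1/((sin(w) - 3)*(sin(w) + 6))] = (-4*sin(w)^4 - 9*sin(w)^3 - 75*sin(w)^2 - 36*sin(w) + 54)/((sin(w) - 3)^3*(sin(w) + 6)^3)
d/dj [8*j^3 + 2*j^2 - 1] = 4*j*(6*j + 1)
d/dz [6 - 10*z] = -10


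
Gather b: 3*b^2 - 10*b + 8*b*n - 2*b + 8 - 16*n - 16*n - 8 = 3*b^2 + b*(8*n - 12) - 32*n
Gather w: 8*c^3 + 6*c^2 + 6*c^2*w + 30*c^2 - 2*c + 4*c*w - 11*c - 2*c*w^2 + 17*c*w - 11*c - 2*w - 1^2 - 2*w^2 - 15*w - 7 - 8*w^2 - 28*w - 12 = 8*c^3 + 36*c^2 - 24*c + w^2*(-2*c - 10) + w*(6*c^2 + 21*c - 45) - 20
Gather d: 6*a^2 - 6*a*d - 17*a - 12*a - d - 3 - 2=6*a^2 - 29*a + d*(-6*a - 1) - 5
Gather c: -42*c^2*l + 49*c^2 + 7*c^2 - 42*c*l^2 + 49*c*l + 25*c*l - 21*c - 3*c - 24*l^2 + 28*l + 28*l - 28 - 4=c^2*(56 - 42*l) + c*(-42*l^2 + 74*l - 24) - 24*l^2 + 56*l - 32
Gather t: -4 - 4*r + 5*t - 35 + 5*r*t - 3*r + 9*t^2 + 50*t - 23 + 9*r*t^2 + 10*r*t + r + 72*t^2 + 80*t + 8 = -6*r + t^2*(9*r + 81) + t*(15*r + 135) - 54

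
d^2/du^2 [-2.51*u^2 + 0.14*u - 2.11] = -5.02000000000000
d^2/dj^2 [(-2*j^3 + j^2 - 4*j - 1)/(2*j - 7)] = 2*(-8*j^3 + 84*j^2 - 294*j - 11)/(8*j^3 - 84*j^2 + 294*j - 343)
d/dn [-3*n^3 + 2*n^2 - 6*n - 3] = -9*n^2 + 4*n - 6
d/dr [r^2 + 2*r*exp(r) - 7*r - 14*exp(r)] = 2*r*exp(r) + 2*r - 12*exp(r) - 7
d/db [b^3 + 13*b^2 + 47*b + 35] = 3*b^2 + 26*b + 47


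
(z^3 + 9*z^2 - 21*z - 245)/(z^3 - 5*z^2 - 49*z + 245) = (z + 7)/(z - 7)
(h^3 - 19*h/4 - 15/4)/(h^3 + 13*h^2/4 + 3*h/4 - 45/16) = 4*(2*h^2 - 3*h - 5)/(8*h^2 + 14*h - 15)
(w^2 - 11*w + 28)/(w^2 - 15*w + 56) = (w - 4)/(w - 8)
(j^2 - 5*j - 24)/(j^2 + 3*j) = (j - 8)/j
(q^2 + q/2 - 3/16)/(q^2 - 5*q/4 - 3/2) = (q - 1/4)/(q - 2)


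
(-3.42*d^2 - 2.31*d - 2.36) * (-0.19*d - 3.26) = 0.6498*d^3 + 11.5881*d^2 + 7.979*d + 7.6936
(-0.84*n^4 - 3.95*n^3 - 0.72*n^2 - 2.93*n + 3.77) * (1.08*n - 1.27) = -0.9072*n^5 - 3.1992*n^4 + 4.2389*n^3 - 2.25*n^2 + 7.7927*n - 4.7879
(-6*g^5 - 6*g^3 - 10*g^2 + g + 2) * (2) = -12*g^5 - 12*g^3 - 20*g^2 + 2*g + 4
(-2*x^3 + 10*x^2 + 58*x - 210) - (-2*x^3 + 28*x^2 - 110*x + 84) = -18*x^2 + 168*x - 294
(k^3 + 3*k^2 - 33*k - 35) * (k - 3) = k^4 - 42*k^2 + 64*k + 105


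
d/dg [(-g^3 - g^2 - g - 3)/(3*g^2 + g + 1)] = (-3*g^4 - 2*g^3 - g^2 + 16*g + 2)/(9*g^4 + 6*g^3 + 7*g^2 + 2*g + 1)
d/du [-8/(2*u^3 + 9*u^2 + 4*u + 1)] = 16*(3*u^2 + 9*u + 2)/(2*u^3 + 9*u^2 + 4*u + 1)^2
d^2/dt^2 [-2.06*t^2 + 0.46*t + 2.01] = -4.12000000000000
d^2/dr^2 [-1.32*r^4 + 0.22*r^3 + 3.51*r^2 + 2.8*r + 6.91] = -15.84*r^2 + 1.32*r + 7.02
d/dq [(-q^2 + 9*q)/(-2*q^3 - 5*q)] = (-2*q^2 + 36*q + 5)/(4*q^4 + 20*q^2 + 25)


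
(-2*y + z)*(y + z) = -2*y^2 - y*z + z^2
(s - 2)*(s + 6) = s^2 + 4*s - 12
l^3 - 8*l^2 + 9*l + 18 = (l - 6)*(l - 3)*(l + 1)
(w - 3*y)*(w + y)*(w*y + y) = w^3*y - 2*w^2*y^2 + w^2*y - 3*w*y^3 - 2*w*y^2 - 3*y^3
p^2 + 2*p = p*(p + 2)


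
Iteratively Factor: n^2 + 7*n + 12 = (n + 4)*(n + 3)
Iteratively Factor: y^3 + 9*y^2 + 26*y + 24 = (y + 4)*(y^2 + 5*y + 6) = (y + 2)*(y + 4)*(y + 3)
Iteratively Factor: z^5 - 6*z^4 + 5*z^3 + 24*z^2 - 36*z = (z)*(z^4 - 6*z^3 + 5*z^2 + 24*z - 36) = z*(z - 3)*(z^3 - 3*z^2 - 4*z + 12) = z*(z - 3)*(z + 2)*(z^2 - 5*z + 6) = z*(z - 3)*(z - 2)*(z + 2)*(z - 3)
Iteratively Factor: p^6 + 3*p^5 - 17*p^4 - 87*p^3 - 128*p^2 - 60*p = (p + 1)*(p^5 + 2*p^4 - 19*p^3 - 68*p^2 - 60*p) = p*(p + 1)*(p^4 + 2*p^3 - 19*p^2 - 68*p - 60) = p*(p + 1)*(p + 3)*(p^3 - p^2 - 16*p - 20) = p*(p + 1)*(p + 2)*(p + 3)*(p^2 - 3*p - 10) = p*(p + 1)*(p + 2)^2*(p + 3)*(p - 5)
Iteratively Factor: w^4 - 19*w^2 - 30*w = (w)*(w^3 - 19*w - 30) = w*(w - 5)*(w^2 + 5*w + 6) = w*(w - 5)*(w + 3)*(w + 2)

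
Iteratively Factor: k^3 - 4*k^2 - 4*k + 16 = (k - 4)*(k^2 - 4) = (k - 4)*(k + 2)*(k - 2)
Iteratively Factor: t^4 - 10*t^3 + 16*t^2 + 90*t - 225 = (t - 5)*(t^3 - 5*t^2 - 9*t + 45) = (t - 5)*(t + 3)*(t^2 - 8*t + 15) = (t - 5)^2*(t + 3)*(t - 3)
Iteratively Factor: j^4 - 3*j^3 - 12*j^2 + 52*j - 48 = (j - 2)*(j^3 - j^2 - 14*j + 24) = (j - 3)*(j - 2)*(j^2 + 2*j - 8) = (j - 3)*(j - 2)*(j + 4)*(j - 2)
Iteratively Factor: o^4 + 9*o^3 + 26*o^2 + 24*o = (o)*(o^3 + 9*o^2 + 26*o + 24) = o*(o + 2)*(o^2 + 7*o + 12) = o*(o + 2)*(o + 4)*(o + 3)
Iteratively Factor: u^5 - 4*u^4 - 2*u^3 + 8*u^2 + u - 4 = (u - 1)*(u^4 - 3*u^3 - 5*u^2 + 3*u + 4) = (u - 1)*(u + 1)*(u^3 - 4*u^2 - u + 4) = (u - 4)*(u - 1)*(u + 1)*(u^2 - 1) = (u - 4)*(u - 1)^2*(u + 1)*(u + 1)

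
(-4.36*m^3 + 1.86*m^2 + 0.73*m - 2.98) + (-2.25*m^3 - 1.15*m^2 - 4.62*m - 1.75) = -6.61*m^3 + 0.71*m^2 - 3.89*m - 4.73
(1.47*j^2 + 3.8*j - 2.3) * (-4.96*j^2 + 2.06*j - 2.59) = -7.2912*j^4 - 15.8198*j^3 + 15.4287*j^2 - 14.58*j + 5.957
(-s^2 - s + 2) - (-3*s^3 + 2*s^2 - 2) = 3*s^3 - 3*s^2 - s + 4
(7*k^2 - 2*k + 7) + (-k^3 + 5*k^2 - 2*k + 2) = -k^3 + 12*k^2 - 4*k + 9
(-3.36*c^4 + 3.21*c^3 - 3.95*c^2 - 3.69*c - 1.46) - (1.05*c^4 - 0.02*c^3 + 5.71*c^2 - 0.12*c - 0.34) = -4.41*c^4 + 3.23*c^3 - 9.66*c^2 - 3.57*c - 1.12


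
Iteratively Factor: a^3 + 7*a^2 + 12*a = (a + 4)*(a^2 + 3*a) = (a + 3)*(a + 4)*(a)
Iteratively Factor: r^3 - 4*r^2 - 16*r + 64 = (r + 4)*(r^2 - 8*r + 16) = (r - 4)*(r + 4)*(r - 4)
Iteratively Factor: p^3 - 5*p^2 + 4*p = (p)*(p^2 - 5*p + 4) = p*(p - 4)*(p - 1)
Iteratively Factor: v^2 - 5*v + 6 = (v - 3)*(v - 2)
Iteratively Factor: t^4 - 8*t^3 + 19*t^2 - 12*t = (t - 1)*(t^3 - 7*t^2 + 12*t) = (t - 4)*(t - 1)*(t^2 - 3*t) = t*(t - 4)*(t - 1)*(t - 3)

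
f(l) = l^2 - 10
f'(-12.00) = -24.00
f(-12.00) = 134.00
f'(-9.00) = -18.00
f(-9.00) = 71.00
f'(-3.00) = -6.00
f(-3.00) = -1.00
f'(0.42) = 0.84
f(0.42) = -9.82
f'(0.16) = 0.32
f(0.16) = -9.97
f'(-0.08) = -0.16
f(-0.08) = -9.99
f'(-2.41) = -4.82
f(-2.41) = -4.19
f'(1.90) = 3.80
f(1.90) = -6.39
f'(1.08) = 2.16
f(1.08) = -8.83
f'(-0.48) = -0.96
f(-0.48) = -9.77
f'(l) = 2*l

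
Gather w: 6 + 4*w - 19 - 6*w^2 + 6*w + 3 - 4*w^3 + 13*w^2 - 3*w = -4*w^3 + 7*w^2 + 7*w - 10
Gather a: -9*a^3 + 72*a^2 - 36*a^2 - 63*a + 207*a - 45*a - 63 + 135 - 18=-9*a^3 + 36*a^2 + 99*a + 54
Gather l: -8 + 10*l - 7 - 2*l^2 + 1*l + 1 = -2*l^2 + 11*l - 14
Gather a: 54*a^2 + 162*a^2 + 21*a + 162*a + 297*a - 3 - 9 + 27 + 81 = 216*a^2 + 480*a + 96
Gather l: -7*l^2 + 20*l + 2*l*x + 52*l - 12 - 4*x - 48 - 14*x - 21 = -7*l^2 + l*(2*x + 72) - 18*x - 81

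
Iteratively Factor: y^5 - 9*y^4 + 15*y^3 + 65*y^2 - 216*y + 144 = (y - 4)*(y^4 - 5*y^3 - 5*y^2 + 45*y - 36) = (y - 4)*(y - 1)*(y^3 - 4*y^2 - 9*y + 36) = (y - 4)*(y - 1)*(y + 3)*(y^2 - 7*y + 12) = (y - 4)*(y - 3)*(y - 1)*(y + 3)*(y - 4)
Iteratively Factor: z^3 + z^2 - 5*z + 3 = (z - 1)*(z^2 + 2*z - 3) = (z - 1)*(z + 3)*(z - 1)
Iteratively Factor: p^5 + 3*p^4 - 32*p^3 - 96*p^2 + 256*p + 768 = (p + 4)*(p^4 - p^3 - 28*p^2 + 16*p + 192) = (p - 4)*(p + 4)*(p^3 + 3*p^2 - 16*p - 48) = (p - 4)*(p + 4)^2*(p^2 - p - 12) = (p - 4)*(p + 3)*(p + 4)^2*(p - 4)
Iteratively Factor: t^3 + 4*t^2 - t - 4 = (t - 1)*(t^2 + 5*t + 4) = (t - 1)*(t + 4)*(t + 1)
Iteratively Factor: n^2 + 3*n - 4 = (n + 4)*(n - 1)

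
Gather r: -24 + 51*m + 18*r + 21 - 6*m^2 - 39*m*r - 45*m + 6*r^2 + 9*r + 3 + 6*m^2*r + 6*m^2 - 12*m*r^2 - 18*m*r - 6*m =r^2*(6 - 12*m) + r*(6*m^2 - 57*m + 27)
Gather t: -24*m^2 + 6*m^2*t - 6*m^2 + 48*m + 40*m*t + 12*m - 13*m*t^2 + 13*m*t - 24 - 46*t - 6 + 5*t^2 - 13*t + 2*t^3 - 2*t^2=-30*m^2 + 60*m + 2*t^3 + t^2*(3 - 13*m) + t*(6*m^2 + 53*m - 59) - 30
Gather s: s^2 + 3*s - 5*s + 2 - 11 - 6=s^2 - 2*s - 15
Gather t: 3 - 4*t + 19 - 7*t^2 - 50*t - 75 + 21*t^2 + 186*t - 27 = 14*t^2 + 132*t - 80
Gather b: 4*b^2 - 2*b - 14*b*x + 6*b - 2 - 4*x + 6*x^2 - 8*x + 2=4*b^2 + b*(4 - 14*x) + 6*x^2 - 12*x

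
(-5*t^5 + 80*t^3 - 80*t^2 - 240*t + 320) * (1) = -5*t^5 + 80*t^3 - 80*t^2 - 240*t + 320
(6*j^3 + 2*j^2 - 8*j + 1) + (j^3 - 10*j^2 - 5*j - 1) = 7*j^3 - 8*j^2 - 13*j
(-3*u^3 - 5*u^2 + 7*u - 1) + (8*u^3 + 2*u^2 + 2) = 5*u^3 - 3*u^2 + 7*u + 1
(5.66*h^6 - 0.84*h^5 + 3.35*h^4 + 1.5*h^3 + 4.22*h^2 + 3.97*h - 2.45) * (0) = 0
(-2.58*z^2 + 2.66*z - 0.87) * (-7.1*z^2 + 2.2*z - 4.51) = 18.318*z^4 - 24.562*z^3 + 23.6648*z^2 - 13.9106*z + 3.9237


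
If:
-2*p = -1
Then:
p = 1/2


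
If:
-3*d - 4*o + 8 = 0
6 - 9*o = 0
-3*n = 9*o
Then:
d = 16/9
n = -2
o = 2/3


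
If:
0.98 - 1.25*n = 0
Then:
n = 0.78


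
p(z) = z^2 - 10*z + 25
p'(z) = 2*z - 10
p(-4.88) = 97.61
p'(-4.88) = -19.76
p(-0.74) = 32.95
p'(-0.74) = -11.48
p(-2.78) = 60.53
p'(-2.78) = -15.56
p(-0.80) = 33.64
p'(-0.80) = -11.60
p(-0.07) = 25.70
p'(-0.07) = -10.14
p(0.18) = 23.23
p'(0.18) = -9.64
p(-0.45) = 29.70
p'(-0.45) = -10.90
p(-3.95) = 80.10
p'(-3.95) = -17.90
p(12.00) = 49.00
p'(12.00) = 14.00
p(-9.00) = 196.00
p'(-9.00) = -28.00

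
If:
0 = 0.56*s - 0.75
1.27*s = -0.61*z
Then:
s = 1.34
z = -2.79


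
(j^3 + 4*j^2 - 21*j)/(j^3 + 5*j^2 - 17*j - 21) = j/(j + 1)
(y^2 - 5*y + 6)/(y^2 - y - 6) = (y - 2)/(y + 2)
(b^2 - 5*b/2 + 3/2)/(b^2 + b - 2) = (b - 3/2)/(b + 2)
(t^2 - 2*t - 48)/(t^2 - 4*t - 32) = (t + 6)/(t + 4)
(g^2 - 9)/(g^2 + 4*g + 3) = (g - 3)/(g + 1)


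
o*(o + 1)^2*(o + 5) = o^4 + 7*o^3 + 11*o^2 + 5*o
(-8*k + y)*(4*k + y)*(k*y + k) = -32*k^3*y - 32*k^3 - 4*k^2*y^2 - 4*k^2*y + k*y^3 + k*y^2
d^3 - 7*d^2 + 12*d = d*(d - 4)*(d - 3)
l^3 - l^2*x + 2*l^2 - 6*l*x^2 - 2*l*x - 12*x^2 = (l + 2)*(l - 3*x)*(l + 2*x)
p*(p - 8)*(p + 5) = p^3 - 3*p^2 - 40*p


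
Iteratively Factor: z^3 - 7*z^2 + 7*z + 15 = (z - 3)*(z^2 - 4*z - 5) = (z - 5)*(z - 3)*(z + 1)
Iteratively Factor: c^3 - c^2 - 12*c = (c + 3)*(c^2 - 4*c) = c*(c + 3)*(c - 4)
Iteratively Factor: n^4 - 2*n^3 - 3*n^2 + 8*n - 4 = (n - 1)*(n^3 - n^2 - 4*n + 4) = (n - 1)*(n + 2)*(n^2 - 3*n + 2) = (n - 1)^2*(n + 2)*(n - 2)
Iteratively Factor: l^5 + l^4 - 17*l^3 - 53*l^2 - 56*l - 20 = (l - 5)*(l^4 + 6*l^3 + 13*l^2 + 12*l + 4) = (l - 5)*(l + 1)*(l^3 + 5*l^2 + 8*l + 4) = (l - 5)*(l + 1)*(l + 2)*(l^2 + 3*l + 2) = (l - 5)*(l + 1)*(l + 2)^2*(l + 1)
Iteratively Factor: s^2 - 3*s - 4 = (s + 1)*(s - 4)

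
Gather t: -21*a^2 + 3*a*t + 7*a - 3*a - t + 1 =-21*a^2 + 4*a + t*(3*a - 1) + 1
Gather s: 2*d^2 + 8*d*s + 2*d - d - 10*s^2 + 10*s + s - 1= 2*d^2 + d - 10*s^2 + s*(8*d + 11) - 1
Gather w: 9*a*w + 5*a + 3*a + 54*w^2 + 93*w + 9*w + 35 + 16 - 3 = 8*a + 54*w^2 + w*(9*a + 102) + 48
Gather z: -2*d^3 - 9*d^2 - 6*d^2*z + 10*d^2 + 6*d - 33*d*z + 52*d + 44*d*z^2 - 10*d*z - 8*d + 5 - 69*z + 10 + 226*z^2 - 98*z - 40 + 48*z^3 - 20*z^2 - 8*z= -2*d^3 + d^2 + 50*d + 48*z^3 + z^2*(44*d + 206) + z*(-6*d^2 - 43*d - 175) - 25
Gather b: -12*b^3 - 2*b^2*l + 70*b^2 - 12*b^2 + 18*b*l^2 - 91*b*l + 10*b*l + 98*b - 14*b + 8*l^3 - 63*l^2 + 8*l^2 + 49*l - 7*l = -12*b^3 + b^2*(58 - 2*l) + b*(18*l^2 - 81*l + 84) + 8*l^3 - 55*l^2 + 42*l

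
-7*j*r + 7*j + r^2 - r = (-7*j + r)*(r - 1)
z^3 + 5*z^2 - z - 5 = (z - 1)*(z + 1)*(z + 5)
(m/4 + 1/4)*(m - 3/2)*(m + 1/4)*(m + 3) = m^4/4 + 11*m^3/16 - 19*m^2/32 - 21*m/16 - 9/32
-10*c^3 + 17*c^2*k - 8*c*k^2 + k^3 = (-5*c + k)*(-2*c + k)*(-c + k)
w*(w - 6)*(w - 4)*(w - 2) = w^4 - 12*w^3 + 44*w^2 - 48*w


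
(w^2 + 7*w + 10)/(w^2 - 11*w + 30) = (w^2 + 7*w + 10)/(w^2 - 11*w + 30)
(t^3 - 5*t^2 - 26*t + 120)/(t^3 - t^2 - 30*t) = (t - 4)/t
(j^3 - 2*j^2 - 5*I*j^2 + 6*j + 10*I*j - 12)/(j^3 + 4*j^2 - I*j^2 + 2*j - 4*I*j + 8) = (j^2 + j*(-2 - 6*I) + 12*I)/(j^2 + j*(4 - 2*I) - 8*I)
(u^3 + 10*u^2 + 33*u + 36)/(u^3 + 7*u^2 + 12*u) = (u + 3)/u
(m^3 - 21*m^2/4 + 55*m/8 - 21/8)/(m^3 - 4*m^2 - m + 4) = (8*m^2 - 34*m + 21)/(8*(m^2 - 3*m - 4))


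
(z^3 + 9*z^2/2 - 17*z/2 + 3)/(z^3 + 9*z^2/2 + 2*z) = (2*z^3 + 9*z^2 - 17*z + 6)/(z*(2*z^2 + 9*z + 4))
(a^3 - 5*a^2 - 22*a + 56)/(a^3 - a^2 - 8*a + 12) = (a^2 - 3*a - 28)/(a^2 + a - 6)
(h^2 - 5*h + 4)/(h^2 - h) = (h - 4)/h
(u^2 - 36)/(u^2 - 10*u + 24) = (u + 6)/(u - 4)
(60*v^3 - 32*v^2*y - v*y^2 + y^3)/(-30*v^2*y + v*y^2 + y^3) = (-2*v + y)/y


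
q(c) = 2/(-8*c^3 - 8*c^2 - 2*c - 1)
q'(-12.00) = 0.00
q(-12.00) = 0.00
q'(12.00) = 0.00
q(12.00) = 0.00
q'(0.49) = 1.33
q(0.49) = -0.41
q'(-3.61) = 0.01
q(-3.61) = 0.01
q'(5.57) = 0.00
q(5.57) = -0.00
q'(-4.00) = 0.00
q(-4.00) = 0.01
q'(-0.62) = 3.03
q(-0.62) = -2.15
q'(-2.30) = 0.05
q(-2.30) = 0.03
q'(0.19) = 3.98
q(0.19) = -1.16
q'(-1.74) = 0.22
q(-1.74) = 0.10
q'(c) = 2*(24*c^2 + 16*c + 2)/(-8*c^3 - 8*c^2 - 2*c - 1)^2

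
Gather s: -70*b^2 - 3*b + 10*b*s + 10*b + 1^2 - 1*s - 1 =-70*b^2 + 7*b + s*(10*b - 1)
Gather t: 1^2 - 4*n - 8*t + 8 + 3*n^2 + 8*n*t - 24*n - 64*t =3*n^2 - 28*n + t*(8*n - 72) + 9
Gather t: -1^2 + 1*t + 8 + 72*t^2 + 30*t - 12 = 72*t^2 + 31*t - 5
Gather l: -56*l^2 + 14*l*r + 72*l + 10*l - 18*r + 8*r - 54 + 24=-56*l^2 + l*(14*r + 82) - 10*r - 30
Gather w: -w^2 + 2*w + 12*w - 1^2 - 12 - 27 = -w^2 + 14*w - 40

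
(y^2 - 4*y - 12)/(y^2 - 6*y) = (y + 2)/y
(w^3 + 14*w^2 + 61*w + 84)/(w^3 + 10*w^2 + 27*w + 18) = (w^2 + 11*w + 28)/(w^2 + 7*w + 6)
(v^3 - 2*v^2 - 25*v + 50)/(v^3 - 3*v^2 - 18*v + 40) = (v + 5)/(v + 4)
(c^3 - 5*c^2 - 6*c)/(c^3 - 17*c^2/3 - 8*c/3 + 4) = 3*c/(3*c - 2)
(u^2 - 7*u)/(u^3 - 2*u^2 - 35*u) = 1/(u + 5)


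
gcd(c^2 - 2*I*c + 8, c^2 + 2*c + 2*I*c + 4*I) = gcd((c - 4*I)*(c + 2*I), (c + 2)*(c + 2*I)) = c + 2*I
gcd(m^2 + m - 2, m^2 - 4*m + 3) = m - 1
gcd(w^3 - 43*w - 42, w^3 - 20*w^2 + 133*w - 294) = w - 7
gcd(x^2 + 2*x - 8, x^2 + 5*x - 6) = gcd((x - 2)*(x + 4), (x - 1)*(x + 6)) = 1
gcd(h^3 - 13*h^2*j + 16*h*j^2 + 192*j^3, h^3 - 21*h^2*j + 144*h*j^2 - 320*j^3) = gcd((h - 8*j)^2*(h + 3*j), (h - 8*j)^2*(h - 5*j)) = h^2 - 16*h*j + 64*j^2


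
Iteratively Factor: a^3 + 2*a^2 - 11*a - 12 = (a + 4)*(a^2 - 2*a - 3) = (a + 1)*(a + 4)*(a - 3)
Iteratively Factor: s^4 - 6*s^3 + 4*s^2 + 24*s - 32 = (s + 2)*(s^3 - 8*s^2 + 20*s - 16) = (s - 4)*(s + 2)*(s^2 - 4*s + 4) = (s - 4)*(s - 2)*(s + 2)*(s - 2)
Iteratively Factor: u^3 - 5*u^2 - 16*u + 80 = (u - 5)*(u^2 - 16) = (u - 5)*(u + 4)*(u - 4)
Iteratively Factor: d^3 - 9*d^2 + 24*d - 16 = (d - 4)*(d^2 - 5*d + 4) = (d - 4)^2*(d - 1)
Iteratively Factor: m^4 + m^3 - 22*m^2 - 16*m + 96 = (m - 2)*(m^3 + 3*m^2 - 16*m - 48) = (m - 2)*(m + 4)*(m^2 - m - 12) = (m - 2)*(m + 3)*(m + 4)*(m - 4)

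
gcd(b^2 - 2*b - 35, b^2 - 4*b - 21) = b - 7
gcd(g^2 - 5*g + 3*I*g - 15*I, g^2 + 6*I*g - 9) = g + 3*I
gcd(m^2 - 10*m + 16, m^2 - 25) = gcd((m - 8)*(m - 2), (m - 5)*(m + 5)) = 1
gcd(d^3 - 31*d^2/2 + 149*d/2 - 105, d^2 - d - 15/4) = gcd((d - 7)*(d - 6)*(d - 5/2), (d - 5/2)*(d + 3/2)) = d - 5/2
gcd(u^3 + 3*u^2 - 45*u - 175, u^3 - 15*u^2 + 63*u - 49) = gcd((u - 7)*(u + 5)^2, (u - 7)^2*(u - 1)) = u - 7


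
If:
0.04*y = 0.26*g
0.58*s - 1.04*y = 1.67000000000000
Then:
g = 0.153846153846154*y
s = 1.79310344827586*y + 2.87931034482759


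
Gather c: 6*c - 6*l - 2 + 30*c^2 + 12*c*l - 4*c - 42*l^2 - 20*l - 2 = 30*c^2 + c*(12*l + 2) - 42*l^2 - 26*l - 4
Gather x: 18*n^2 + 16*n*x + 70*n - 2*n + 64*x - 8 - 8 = 18*n^2 + 68*n + x*(16*n + 64) - 16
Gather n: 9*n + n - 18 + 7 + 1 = 10*n - 10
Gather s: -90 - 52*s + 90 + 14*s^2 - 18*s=14*s^2 - 70*s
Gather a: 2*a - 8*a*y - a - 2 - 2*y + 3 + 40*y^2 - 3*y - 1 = a*(1 - 8*y) + 40*y^2 - 5*y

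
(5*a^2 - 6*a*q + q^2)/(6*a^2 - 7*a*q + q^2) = (-5*a + q)/(-6*a + q)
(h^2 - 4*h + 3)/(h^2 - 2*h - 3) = (h - 1)/(h + 1)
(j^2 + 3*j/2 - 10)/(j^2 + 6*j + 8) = (j - 5/2)/(j + 2)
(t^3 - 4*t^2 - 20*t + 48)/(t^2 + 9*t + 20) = (t^2 - 8*t + 12)/(t + 5)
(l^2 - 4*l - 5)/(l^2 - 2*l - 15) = (l + 1)/(l + 3)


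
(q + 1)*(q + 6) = q^2 + 7*q + 6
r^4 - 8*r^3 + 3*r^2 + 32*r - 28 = (r - 7)*(r - 2)*(r - 1)*(r + 2)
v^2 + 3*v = v*(v + 3)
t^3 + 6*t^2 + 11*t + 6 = (t + 1)*(t + 2)*(t + 3)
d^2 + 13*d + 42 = (d + 6)*(d + 7)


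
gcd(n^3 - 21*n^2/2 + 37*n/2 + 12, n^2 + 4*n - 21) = n - 3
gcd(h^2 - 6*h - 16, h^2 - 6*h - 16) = h^2 - 6*h - 16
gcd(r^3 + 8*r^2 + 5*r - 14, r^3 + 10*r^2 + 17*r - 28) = r^2 + 6*r - 7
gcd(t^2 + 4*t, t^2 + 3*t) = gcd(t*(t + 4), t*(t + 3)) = t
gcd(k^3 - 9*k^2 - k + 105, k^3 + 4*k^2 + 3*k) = k + 3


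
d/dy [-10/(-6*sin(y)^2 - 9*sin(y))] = -10*(4*sin(y) + 3)*cos(y)/(3*(2*sin(y) + 3)^2*sin(y)^2)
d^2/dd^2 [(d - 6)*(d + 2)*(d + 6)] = 6*d + 4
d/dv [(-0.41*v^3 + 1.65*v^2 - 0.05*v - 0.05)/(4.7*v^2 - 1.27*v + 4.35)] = (-1.927*v^4 + 1.0414*v^3 - 7.211*v^2 + 14.825*v - 0.281)/(22.09*v^4 - 11.938*v^3 + 42.5029*v^2 - 11.049*v + 18.9225)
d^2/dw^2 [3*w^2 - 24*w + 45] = 6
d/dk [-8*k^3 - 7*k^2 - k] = -24*k^2 - 14*k - 1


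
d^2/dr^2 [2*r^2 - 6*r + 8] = 4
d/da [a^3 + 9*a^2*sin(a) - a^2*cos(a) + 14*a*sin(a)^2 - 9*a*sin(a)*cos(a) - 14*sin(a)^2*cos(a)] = a^2*sin(a) + 9*a^2*cos(a) + 3*a^2 + 18*a*sin(a) + 14*a*sin(2*a) - 2*a*cos(a) - 9*a*cos(2*a) + 7*sin(a)/2 - 9*sin(2*a)/2 - 21*sin(3*a)/2 - 7*cos(2*a) + 7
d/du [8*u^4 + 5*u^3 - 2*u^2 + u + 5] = 32*u^3 + 15*u^2 - 4*u + 1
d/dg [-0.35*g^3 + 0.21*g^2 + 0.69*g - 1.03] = -1.05*g^2 + 0.42*g + 0.69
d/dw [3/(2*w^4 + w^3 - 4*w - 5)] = 3*(-8*w^3 - 3*w^2 + 4)/(2*w^4 + w^3 - 4*w - 5)^2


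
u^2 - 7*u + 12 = (u - 4)*(u - 3)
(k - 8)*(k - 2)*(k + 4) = k^3 - 6*k^2 - 24*k + 64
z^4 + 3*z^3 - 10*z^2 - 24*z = z*(z - 3)*(z + 2)*(z + 4)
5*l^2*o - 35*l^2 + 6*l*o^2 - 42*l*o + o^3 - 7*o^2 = (l + o)*(5*l + o)*(o - 7)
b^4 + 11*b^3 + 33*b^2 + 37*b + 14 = (b + 1)^2*(b + 2)*(b + 7)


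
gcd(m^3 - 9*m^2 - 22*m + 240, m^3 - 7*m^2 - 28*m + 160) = m^2 - 3*m - 40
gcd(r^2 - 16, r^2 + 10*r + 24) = r + 4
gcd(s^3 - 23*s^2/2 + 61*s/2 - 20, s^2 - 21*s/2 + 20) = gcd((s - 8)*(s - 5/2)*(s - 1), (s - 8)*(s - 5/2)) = s^2 - 21*s/2 + 20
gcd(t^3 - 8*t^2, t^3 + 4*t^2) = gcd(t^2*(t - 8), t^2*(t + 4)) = t^2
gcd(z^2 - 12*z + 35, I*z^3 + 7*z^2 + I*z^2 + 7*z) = 1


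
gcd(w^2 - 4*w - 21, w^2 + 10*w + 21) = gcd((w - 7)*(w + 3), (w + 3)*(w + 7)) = w + 3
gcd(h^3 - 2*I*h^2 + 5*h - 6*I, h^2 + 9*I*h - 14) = h + 2*I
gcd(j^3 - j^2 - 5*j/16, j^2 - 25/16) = j - 5/4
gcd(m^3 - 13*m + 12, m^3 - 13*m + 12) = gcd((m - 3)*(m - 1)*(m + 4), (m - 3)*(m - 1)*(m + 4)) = m^3 - 13*m + 12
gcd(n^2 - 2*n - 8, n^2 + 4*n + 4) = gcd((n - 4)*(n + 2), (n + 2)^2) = n + 2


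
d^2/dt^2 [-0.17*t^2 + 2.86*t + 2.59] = -0.340000000000000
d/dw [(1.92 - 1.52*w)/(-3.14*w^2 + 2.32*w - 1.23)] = (-4.7728*w^2 + 12.0576*w - 2.5848)/(9.8596*w^4 - 14.5696*w^3 + 13.1068*w^2 - 5.7072*w + 1.5129)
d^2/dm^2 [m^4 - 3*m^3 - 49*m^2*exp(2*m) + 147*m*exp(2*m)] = -196*m^2*exp(2*m) + 12*m^2 + 196*m*exp(2*m) - 18*m + 490*exp(2*m)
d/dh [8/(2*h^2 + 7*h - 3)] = 8*(-4*h - 7)/(2*h^2 + 7*h - 3)^2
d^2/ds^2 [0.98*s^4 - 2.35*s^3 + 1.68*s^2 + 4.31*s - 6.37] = 11.76*s^2 - 14.1*s + 3.36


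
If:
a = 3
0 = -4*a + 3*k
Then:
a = 3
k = 4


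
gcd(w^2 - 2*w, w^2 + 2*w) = w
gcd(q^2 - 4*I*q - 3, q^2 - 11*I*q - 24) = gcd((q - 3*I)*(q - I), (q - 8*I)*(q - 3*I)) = q - 3*I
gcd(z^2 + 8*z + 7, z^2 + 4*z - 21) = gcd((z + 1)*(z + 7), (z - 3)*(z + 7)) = z + 7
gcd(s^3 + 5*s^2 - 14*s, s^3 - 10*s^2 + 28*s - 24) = s - 2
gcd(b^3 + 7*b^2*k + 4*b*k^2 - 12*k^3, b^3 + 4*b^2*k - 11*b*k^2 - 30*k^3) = b + 2*k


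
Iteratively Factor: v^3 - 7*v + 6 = (v - 2)*(v^2 + 2*v - 3) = (v - 2)*(v + 3)*(v - 1)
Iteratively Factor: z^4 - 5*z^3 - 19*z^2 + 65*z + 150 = (z - 5)*(z^3 - 19*z - 30) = (z - 5)^2*(z^2 + 5*z + 6) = (z - 5)^2*(z + 2)*(z + 3)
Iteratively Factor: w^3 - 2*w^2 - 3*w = (w - 3)*(w^2 + w) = w*(w - 3)*(w + 1)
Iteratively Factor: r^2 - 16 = (r + 4)*(r - 4)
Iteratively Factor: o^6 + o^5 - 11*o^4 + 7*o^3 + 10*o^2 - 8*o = (o + 4)*(o^5 - 3*o^4 + o^3 + 3*o^2 - 2*o) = o*(o + 4)*(o^4 - 3*o^3 + o^2 + 3*o - 2) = o*(o - 1)*(o + 4)*(o^3 - 2*o^2 - o + 2) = o*(o - 1)*(o + 1)*(o + 4)*(o^2 - 3*o + 2) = o*(o - 1)^2*(o + 1)*(o + 4)*(o - 2)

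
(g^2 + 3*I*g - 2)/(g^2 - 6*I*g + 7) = (g + 2*I)/(g - 7*I)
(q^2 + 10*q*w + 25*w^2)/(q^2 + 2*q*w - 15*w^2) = (q + 5*w)/(q - 3*w)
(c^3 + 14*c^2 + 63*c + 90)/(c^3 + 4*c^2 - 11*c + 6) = (c^2 + 8*c + 15)/(c^2 - 2*c + 1)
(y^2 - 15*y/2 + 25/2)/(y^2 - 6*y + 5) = (y - 5/2)/(y - 1)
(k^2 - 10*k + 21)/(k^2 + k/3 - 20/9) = 9*(k^2 - 10*k + 21)/(9*k^2 + 3*k - 20)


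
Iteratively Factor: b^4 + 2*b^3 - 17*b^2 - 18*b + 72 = (b + 4)*(b^3 - 2*b^2 - 9*b + 18) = (b + 3)*(b + 4)*(b^2 - 5*b + 6) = (b - 3)*(b + 3)*(b + 4)*(b - 2)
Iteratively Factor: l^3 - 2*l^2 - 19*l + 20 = (l + 4)*(l^2 - 6*l + 5) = (l - 1)*(l + 4)*(l - 5)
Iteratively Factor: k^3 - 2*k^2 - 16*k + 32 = (k - 4)*(k^2 + 2*k - 8) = (k - 4)*(k - 2)*(k + 4)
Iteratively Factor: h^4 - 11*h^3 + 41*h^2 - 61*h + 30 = (h - 1)*(h^3 - 10*h^2 + 31*h - 30) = (h - 3)*(h - 1)*(h^2 - 7*h + 10) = (h - 5)*(h - 3)*(h - 1)*(h - 2)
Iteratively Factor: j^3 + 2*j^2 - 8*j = (j + 4)*(j^2 - 2*j) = j*(j + 4)*(j - 2)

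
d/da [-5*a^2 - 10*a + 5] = -10*a - 10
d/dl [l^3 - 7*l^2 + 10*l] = 3*l^2 - 14*l + 10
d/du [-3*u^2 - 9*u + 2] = -6*u - 9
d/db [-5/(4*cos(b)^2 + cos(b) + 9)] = -5*(8*cos(b) + 1)*sin(b)/(4*cos(b)^2 + cos(b) + 9)^2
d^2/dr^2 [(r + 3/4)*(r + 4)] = 2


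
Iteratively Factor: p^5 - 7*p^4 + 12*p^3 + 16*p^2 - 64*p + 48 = (p - 2)*(p^4 - 5*p^3 + 2*p^2 + 20*p - 24) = (p - 2)^2*(p^3 - 3*p^2 - 4*p + 12) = (p - 2)^3*(p^2 - p - 6) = (p - 3)*(p - 2)^3*(p + 2)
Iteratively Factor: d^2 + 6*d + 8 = (d + 4)*(d + 2)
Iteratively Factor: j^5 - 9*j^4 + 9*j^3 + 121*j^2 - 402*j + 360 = (j + 4)*(j^4 - 13*j^3 + 61*j^2 - 123*j + 90) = (j - 3)*(j + 4)*(j^3 - 10*j^2 + 31*j - 30) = (j - 3)^2*(j + 4)*(j^2 - 7*j + 10) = (j - 5)*(j - 3)^2*(j + 4)*(j - 2)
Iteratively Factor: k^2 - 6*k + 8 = (k - 2)*(k - 4)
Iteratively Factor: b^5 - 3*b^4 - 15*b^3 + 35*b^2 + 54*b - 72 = (b + 3)*(b^4 - 6*b^3 + 3*b^2 + 26*b - 24) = (b - 3)*(b + 3)*(b^3 - 3*b^2 - 6*b + 8) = (b - 3)*(b - 1)*(b + 3)*(b^2 - 2*b - 8) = (b - 3)*(b - 1)*(b + 2)*(b + 3)*(b - 4)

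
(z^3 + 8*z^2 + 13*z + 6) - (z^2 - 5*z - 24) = z^3 + 7*z^2 + 18*z + 30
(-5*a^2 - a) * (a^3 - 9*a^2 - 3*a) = -5*a^5 + 44*a^4 + 24*a^3 + 3*a^2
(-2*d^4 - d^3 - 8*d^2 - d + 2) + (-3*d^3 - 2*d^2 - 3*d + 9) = -2*d^4 - 4*d^3 - 10*d^2 - 4*d + 11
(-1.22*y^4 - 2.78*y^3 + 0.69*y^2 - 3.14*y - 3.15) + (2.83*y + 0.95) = -1.22*y^4 - 2.78*y^3 + 0.69*y^2 - 0.31*y - 2.2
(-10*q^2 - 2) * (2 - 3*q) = 30*q^3 - 20*q^2 + 6*q - 4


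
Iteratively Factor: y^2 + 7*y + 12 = (y + 3)*(y + 4)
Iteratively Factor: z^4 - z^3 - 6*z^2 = (z)*(z^3 - z^2 - 6*z) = z^2*(z^2 - z - 6) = z^2*(z - 3)*(z + 2)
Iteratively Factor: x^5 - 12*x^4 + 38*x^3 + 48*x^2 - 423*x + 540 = (x - 3)*(x^4 - 9*x^3 + 11*x^2 + 81*x - 180) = (x - 5)*(x - 3)*(x^3 - 4*x^2 - 9*x + 36) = (x - 5)*(x - 3)^2*(x^2 - x - 12) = (x - 5)*(x - 4)*(x - 3)^2*(x + 3)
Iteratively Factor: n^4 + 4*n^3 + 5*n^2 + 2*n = (n + 2)*(n^3 + 2*n^2 + n) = n*(n + 2)*(n^2 + 2*n + 1) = n*(n + 1)*(n + 2)*(n + 1)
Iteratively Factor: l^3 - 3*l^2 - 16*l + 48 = (l + 4)*(l^2 - 7*l + 12) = (l - 4)*(l + 4)*(l - 3)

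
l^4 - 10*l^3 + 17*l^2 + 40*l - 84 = (l - 7)*(l - 3)*(l - 2)*(l + 2)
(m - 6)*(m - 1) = m^2 - 7*m + 6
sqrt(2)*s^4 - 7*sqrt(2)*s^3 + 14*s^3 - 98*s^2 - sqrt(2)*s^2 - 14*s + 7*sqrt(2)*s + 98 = (s - 7)*(s - 1)*(s + 7*sqrt(2))*(sqrt(2)*s + sqrt(2))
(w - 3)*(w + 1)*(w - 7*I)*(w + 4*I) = w^4 - 2*w^3 - 3*I*w^3 + 25*w^2 + 6*I*w^2 - 56*w + 9*I*w - 84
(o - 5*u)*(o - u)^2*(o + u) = o^4 - 6*o^3*u + 4*o^2*u^2 + 6*o*u^3 - 5*u^4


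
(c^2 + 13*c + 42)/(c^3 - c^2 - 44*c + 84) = (c + 6)/(c^2 - 8*c + 12)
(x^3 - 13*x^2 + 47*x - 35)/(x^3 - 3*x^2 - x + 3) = (x^2 - 12*x + 35)/(x^2 - 2*x - 3)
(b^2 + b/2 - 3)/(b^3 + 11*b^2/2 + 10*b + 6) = (2*b - 3)/(2*b^2 + 7*b + 6)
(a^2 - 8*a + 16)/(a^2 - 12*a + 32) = (a - 4)/(a - 8)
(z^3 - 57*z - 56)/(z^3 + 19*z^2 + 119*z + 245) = (z^2 - 7*z - 8)/(z^2 + 12*z + 35)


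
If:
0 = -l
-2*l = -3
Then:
No Solution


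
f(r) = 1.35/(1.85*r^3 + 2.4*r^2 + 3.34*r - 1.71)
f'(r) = 1.35*(-5.55*r^2 - 4.8*r - 3.34)/(1.85*r^3 + 2.4*r^2 + 3.34*r - 1.71)^2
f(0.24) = -1.81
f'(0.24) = -11.72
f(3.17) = 0.01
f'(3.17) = -0.01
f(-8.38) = -0.00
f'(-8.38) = -0.00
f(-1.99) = -0.10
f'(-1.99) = -0.12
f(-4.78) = -0.01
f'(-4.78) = -0.01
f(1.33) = 0.12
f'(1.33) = -0.21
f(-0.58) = -0.42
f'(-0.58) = -0.32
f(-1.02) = -0.29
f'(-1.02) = -0.27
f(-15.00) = -0.00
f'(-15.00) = -0.00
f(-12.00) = -0.00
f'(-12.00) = -0.00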